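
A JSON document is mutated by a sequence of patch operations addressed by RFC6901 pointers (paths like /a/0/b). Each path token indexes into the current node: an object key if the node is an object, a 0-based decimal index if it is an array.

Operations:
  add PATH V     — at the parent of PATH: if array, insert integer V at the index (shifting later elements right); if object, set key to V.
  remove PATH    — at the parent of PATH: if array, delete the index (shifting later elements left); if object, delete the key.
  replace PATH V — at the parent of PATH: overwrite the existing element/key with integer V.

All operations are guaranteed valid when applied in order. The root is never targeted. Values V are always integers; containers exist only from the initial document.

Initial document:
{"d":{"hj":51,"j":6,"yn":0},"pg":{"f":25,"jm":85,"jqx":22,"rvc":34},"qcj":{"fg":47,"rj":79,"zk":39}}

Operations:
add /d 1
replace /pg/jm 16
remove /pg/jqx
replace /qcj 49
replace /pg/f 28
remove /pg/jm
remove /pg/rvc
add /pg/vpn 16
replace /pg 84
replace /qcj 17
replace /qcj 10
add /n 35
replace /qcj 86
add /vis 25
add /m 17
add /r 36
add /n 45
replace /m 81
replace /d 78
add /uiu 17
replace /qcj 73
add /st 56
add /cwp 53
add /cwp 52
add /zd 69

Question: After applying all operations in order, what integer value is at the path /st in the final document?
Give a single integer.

After op 1 (add /d 1): {"d":1,"pg":{"f":25,"jm":85,"jqx":22,"rvc":34},"qcj":{"fg":47,"rj":79,"zk":39}}
After op 2 (replace /pg/jm 16): {"d":1,"pg":{"f":25,"jm":16,"jqx":22,"rvc":34},"qcj":{"fg":47,"rj":79,"zk":39}}
After op 3 (remove /pg/jqx): {"d":1,"pg":{"f":25,"jm":16,"rvc":34},"qcj":{"fg":47,"rj":79,"zk":39}}
After op 4 (replace /qcj 49): {"d":1,"pg":{"f":25,"jm":16,"rvc":34},"qcj":49}
After op 5 (replace /pg/f 28): {"d":1,"pg":{"f":28,"jm":16,"rvc":34},"qcj":49}
After op 6 (remove /pg/jm): {"d":1,"pg":{"f":28,"rvc":34},"qcj":49}
After op 7 (remove /pg/rvc): {"d":1,"pg":{"f":28},"qcj":49}
After op 8 (add /pg/vpn 16): {"d":1,"pg":{"f":28,"vpn":16},"qcj":49}
After op 9 (replace /pg 84): {"d":1,"pg":84,"qcj":49}
After op 10 (replace /qcj 17): {"d":1,"pg":84,"qcj":17}
After op 11 (replace /qcj 10): {"d":1,"pg":84,"qcj":10}
After op 12 (add /n 35): {"d":1,"n":35,"pg":84,"qcj":10}
After op 13 (replace /qcj 86): {"d":1,"n":35,"pg":84,"qcj":86}
After op 14 (add /vis 25): {"d":1,"n":35,"pg":84,"qcj":86,"vis":25}
After op 15 (add /m 17): {"d":1,"m":17,"n":35,"pg":84,"qcj":86,"vis":25}
After op 16 (add /r 36): {"d":1,"m":17,"n":35,"pg":84,"qcj":86,"r":36,"vis":25}
After op 17 (add /n 45): {"d":1,"m":17,"n":45,"pg":84,"qcj":86,"r":36,"vis":25}
After op 18 (replace /m 81): {"d":1,"m":81,"n":45,"pg":84,"qcj":86,"r":36,"vis":25}
After op 19 (replace /d 78): {"d":78,"m":81,"n":45,"pg":84,"qcj":86,"r":36,"vis":25}
After op 20 (add /uiu 17): {"d":78,"m":81,"n":45,"pg":84,"qcj":86,"r":36,"uiu":17,"vis":25}
After op 21 (replace /qcj 73): {"d":78,"m":81,"n":45,"pg":84,"qcj":73,"r":36,"uiu":17,"vis":25}
After op 22 (add /st 56): {"d":78,"m":81,"n":45,"pg":84,"qcj":73,"r":36,"st":56,"uiu":17,"vis":25}
After op 23 (add /cwp 53): {"cwp":53,"d":78,"m":81,"n":45,"pg":84,"qcj":73,"r":36,"st":56,"uiu":17,"vis":25}
After op 24 (add /cwp 52): {"cwp":52,"d":78,"m":81,"n":45,"pg":84,"qcj":73,"r":36,"st":56,"uiu":17,"vis":25}
After op 25 (add /zd 69): {"cwp":52,"d":78,"m":81,"n":45,"pg":84,"qcj":73,"r":36,"st":56,"uiu":17,"vis":25,"zd":69}
Value at /st: 56

Answer: 56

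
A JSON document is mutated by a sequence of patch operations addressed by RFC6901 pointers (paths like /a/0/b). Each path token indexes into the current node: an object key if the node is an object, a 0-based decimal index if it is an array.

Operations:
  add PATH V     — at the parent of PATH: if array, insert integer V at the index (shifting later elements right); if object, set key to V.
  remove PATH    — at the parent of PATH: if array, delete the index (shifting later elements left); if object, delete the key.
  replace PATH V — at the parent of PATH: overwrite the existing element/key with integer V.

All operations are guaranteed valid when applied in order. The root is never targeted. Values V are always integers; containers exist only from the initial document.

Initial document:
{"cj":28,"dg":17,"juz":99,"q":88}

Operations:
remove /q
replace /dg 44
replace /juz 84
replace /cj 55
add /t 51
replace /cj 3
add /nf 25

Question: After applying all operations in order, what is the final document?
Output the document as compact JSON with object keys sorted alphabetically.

After op 1 (remove /q): {"cj":28,"dg":17,"juz":99}
After op 2 (replace /dg 44): {"cj":28,"dg":44,"juz":99}
After op 3 (replace /juz 84): {"cj":28,"dg":44,"juz":84}
After op 4 (replace /cj 55): {"cj":55,"dg":44,"juz":84}
After op 5 (add /t 51): {"cj":55,"dg":44,"juz":84,"t":51}
After op 6 (replace /cj 3): {"cj":3,"dg":44,"juz":84,"t":51}
After op 7 (add /nf 25): {"cj":3,"dg":44,"juz":84,"nf":25,"t":51}

Answer: {"cj":3,"dg":44,"juz":84,"nf":25,"t":51}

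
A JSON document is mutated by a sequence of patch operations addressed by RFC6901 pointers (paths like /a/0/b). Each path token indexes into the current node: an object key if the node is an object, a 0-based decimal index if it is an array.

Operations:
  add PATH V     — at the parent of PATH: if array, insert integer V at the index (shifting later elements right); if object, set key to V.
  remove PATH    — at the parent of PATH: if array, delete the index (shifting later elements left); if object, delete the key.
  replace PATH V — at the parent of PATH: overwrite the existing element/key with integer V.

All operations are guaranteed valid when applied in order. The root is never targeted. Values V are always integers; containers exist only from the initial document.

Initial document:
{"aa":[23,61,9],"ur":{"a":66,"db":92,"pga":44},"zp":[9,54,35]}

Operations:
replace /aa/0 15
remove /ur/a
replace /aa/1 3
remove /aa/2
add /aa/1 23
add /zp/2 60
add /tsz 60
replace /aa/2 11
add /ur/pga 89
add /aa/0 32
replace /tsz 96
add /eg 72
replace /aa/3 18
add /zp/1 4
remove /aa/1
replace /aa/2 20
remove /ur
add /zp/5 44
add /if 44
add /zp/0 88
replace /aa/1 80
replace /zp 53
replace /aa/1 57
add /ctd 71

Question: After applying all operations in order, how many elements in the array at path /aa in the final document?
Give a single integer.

After op 1 (replace /aa/0 15): {"aa":[15,61,9],"ur":{"a":66,"db":92,"pga":44},"zp":[9,54,35]}
After op 2 (remove /ur/a): {"aa":[15,61,9],"ur":{"db":92,"pga":44},"zp":[9,54,35]}
After op 3 (replace /aa/1 3): {"aa":[15,3,9],"ur":{"db":92,"pga":44},"zp":[9,54,35]}
After op 4 (remove /aa/2): {"aa":[15,3],"ur":{"db":92,"pga":44},"zp":[9,54,35]}
After op 5 (add /aa/1 23): {"aa":[15,23,3],"ur":{"db":92,"pga":44},"zp":[9,54,35]}
After op 6 (add /zp/2 60): {"aa":[15,23,3],"ur":{"db":92,"pga":44},"zp":[9,54,60,35]}
After op 7 (add /tsz 60): {"aa":[15,23,3],"tsz":60,"ur":{"db":92,"pga":44},"zp":[9,54,60,35]}
After op 8 (replace /aa/2 11): {"aa":[15,23,11],"tsz":60,"ur":{"db":92,"pga":44},"zp":[9,54,60,35]}
After op 9 (add /ur/pga 89): {"aa":[15,23,11],"tsz":60,"ur":{"db":92,"pga":89},"zp":[9,54,60,35]}
After op 10 (add /aa/0 32): {"aa":[32,15,23,11],"tsz":60,"ur":{"db":92,"pga":89},"zp":[9,54,60,35]}
After op 11 (replace /tsz 96): {"aa":[32,15,23,11],"tsz":96,"ur":{"db":92,"pga":89},"zp":[9,54,60,35]}
After op 12 (add /eg 72): {"aa":[32,15,23,11],"eg":72,"tsz":96,"ur":{"db":92,"pga":89},"zp":[9,54,60,35]}
After op 13 (replace /aa/3 18): {"aa":[32,15,23,18],"eg":72,"tsz":96,"ur":{"db":92,"pga":89},"zp":[9,54,60,35]}
After op 14 (add /zp/1 4): {"aa":[32,15,23,18],"eg":72,"tsz":96,"ur":{"db":92,"pga":89},"zp":[9,4,54,60,35]}
After op 15 (remove /aa/1): {"aa":[32,23,18],"eg":72,"tsz":96,"ur":{"db":92,"pga":89},"zp":[9,4,54,60,35]}
After op 16 (replace /aa/2 20): {"aa":[32,23,20],"eg":72,"tsz":96,"ur":{"db":92,"pga":89},"zp":[9,4,54,60,35]}
After op 17 (remove /ur): {"aa":[32,23,20],"eg":72,"tsz":96,"zp":[9,4,54,60,35]}
After op 18 (add /zp/5 44): {"aa":[32,23,20],"eg":72,"tsz":96,"zp":[9,4,54,60,35,44]}
After op 19 (add /if 44): {"aa":[32,23,20],"eg":72,"if":44,"tsz":96,"zp":[9,4,54,60,35,44]}
After op 20 (add /zp/0 88): {"aa":[32,23,20],"eg":72,"if":44,"tsz":96,"zp":[88,9,4,54,60,35,44]}
After op 21 (replace /aa/1 80): {"aa":[32,80,20],"eg":72,"if":44,"tsz":96,"zp":[88,9,4,54,60,35,44]}
After op 22 (replace /zp 53): {"aa":[32,80,20],"eg":72,"if":44,"tsz":96,"zp":53}
After op 23 (replace /aa/1 57): {"aa":[32,57,20],"eg":72,"if":44,"tsz":96,"zp":53}
After op 24 (add /ctd 71): {"aa":[32,57,20],"ctd":71,"eg":72,"if":44,"tsz":96,"zp":53}
Size at path /aa: 3

Answer: 3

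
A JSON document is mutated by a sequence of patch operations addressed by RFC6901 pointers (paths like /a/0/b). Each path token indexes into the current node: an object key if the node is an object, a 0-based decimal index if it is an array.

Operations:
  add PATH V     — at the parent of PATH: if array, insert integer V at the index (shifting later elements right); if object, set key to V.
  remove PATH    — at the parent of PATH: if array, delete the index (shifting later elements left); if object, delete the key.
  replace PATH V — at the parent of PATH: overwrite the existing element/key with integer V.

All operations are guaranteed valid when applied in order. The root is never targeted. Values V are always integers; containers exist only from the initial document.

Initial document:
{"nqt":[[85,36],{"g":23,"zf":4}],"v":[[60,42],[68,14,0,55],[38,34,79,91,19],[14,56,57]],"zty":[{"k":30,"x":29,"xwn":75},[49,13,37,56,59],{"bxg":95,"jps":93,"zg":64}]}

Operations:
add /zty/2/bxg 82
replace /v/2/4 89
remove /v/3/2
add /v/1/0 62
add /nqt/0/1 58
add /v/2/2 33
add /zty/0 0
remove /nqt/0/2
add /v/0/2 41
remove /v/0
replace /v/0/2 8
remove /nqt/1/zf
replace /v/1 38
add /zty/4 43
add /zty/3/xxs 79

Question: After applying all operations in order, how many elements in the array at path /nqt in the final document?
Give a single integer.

After op 1 (add /zty/2/bxg 82): {"nqt":[[85,36],{"g":23,"zf":4}],"v":[[60,42],[68,14,0,55],[38,34,79,91,19],[14,56,57]],"zty":[{"k":30,"x":29,"xwn":75},[49,13,37,56,59],{"bxg":82,"jps":93,"zg":64}]}
After op 2 (replace /v/2/4 89): {"nqt":[[85,36],{"g":23,"zf":4}],"v":[[60,42],[68,14,0,55],[38,34,79,91,89],[14,56,57]],"zty":[{"k":30,"x":29,"xwn":75},[49,13,37,56,59],{"bxg":82,"jps":93,"zg":64}]}
After op 3 (remove /v/3/2): {"nqt":[[85,36],{"g":23,"zf":4}],"v":[[60,42],[68,14,0,55],[38,34,79,91,89],[14,56]],"zty":[{"k":30,"x":29,"xwn":75},[49,13,37,56,59],{"bxg":82,"jps":93,"zg":64}]}
After op 4 (add /v/1/0 62): {"nqt":[[85,36],{"g":23,"zf":4}],"v":[[60,42],[62,68,14,0,55],[38,34,79,91,89],[14,56]],"zty":[{"k":30,"x":29,"xwn":75},[49,13,37,56,59],{"bxg":82,"jps":93,"zg":64}]}
After op 5 (add /nqt/0/1 58): {"nqt":[[85,58,36],{"g":23,"zf":4}],"v":[[60,42],[62,68,14,0,55],[38,34,79,91,89],[14,56]],"zty":[{"k":30,"x":29,"xwn":75},[49,13,37,56,59],{"bxg":82,"jps":93,"zg":64}]}
After op 6 (add /v/2/2 33): {"nqt":[[85,58,36],{"g":23,"zf":4}],"v":[[60,42],[62,68,14,0,55],[38,34,33,79,91,89],[14,56]],"zty":[{"k":30,"x":29,"xwn":75},[49,13,37,56,59],{"bxg":82,"jps":93,"zg":64}]}
After op 7 (add /zty/0 0): {"nqt":[[85,58,36],{"g":23,"zf":4}],"v":[[60,42],[62,68,14,0,55],[38,34,33,79,91,89],[14,56]],"zty":[0,{"k":30,"x":29,"xwn":75},[49,13,37,56,59],{"bxg":82,"jps":93,"zg":64}]}
After op 8 (remove /nqt/0/2): {"nqt":[[85,58],{"g":23,"zf":4}],"v":[[60,42],[62,68,14,0,55],[38,34,33,79,91,89],[14,56]],"zty":[0,{"k":30,"x":29,"xwn":75},[49,13,37,56,59],{"bxg":82,"jps":93,"zg":64}]}
After op 9 (add /v/0/2 41): {"nqt":[[85,58],{"g":23,"zf":4}],"v":[[60,42,41],[62,68,14,0,55],[38,34,33,79,91,89],[14,56]],"zty":[0,{"k":30,"x":29,"xwn":75},[49,13,37,56,59],{"bxg":82,"jps":93,"zg":64}]}
After op 10 (remove /v/0): {"nqt":[[85,58],{"g":23,"zf":4}],"v":[[62,68,14,0,55],[38,34,33,79,91,89],[14,56]],"zty":[0,{"k":30,"x":29,"xwn":75},[49,13,37,56,59],{"bxg":82,"jps":93,"zg":64}]}
After op 11 (replace /v/0/2 8): {"nqt":[[85,58],{"g":23,"zf":4}],"v":[[62,68,8,0,55],[38,34,33,79,91,89],[14,56]],"zty":[0,{"k":30,"x":29,"xwn":75},[49,13,37,56,59],{"bxg":82,"jps":93,"zg":64}]}
After op 12 (remove /nqt/1/zf): {"nqt":[[85,58],{"g":23}],"v":[[62,68,8,0,55],[38,34,33,79,91,89],[14,56]],"zty":[0,{"k":30,"x":29,"xwn":75},[49,13,37,56,59],{"bxg":82,"jps":93,"zg":64}]}
After op 13 (replace /v/1 38): {"nqt":[[85,58],{"g":23}],"v":[[62,68,8,0,55],38,[14,56]],"zty":[0,{"k":30,"x":29,"xwn":75},[49,13,37,56,59],{"bxg":82,"jps":93,"zg":64}]}
After op 14 (add /zty/4 43): {"nqt":[[85,58],{"g":23}],"v":[[62,68,8,0,55],38,[14,56]],"zty":[0,{"k":30,"x":29,"xwn":75},[49,13,37,56,59],{"bxg":82,"jps":93,"zg":64},43]}
After op 15 (add /zty/3/xxs 79): {"nqt":[[85,58],{"g":23}],"v":[[62,68,8,0,55],38,[14,56]],"zty":[0,{"k":30,"x":29,"xwn":75},[49,13,37,56,59],{"bxg":82,"jps":93,"xxs":79,"zg":64},43]}
Size at path /nqt: 2

Answer: 2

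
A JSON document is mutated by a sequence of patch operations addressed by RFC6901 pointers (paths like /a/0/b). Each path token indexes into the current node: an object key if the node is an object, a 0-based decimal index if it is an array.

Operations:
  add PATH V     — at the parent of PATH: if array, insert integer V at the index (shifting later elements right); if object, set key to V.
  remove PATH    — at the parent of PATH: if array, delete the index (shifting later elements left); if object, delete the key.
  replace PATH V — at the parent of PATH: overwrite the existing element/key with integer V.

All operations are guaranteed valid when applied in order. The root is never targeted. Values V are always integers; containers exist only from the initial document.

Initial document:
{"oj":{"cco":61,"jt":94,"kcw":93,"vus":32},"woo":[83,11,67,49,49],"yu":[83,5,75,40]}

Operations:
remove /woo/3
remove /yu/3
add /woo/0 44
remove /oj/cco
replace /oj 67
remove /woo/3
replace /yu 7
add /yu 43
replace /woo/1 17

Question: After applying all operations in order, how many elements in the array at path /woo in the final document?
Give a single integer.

Answer: 4

Derivation:
After op 1 (remove /woo/3): {"oj":{"cco":61,"jt":94,"kcw":93,"vus":32},"woo":[83,11,67,49],"yu":[83,5,75,40]}
After op 2 (remove /yu/3): {"oj":{"cco":61,"jt":94,"kcw":93,"vus":32},"woo":[83,11,67,49],"yu":[83,5,75]}
After op 3 (add /woo/0 44): {"oj":{"cco":61,"jt":94,"kcw":93,"vus":32},"woo":[44,83,11,67,49],"yu":[83,5,75]}
After op 4 (remove /oj/cco): {"oj":{"jt":94,"kcw":93,"vus":32},"woo":[44,83,11,67,49],"yu":[83,5,75]}
After op 5 (replace /oj 67): {"oj":67,"woo":[44,83,11,67,49],"yu":[83,5,75]}
After op 6 (remove /woo/3): {"oj":67,"woo":[44,83,11,49],"yu":[83,5,75]}
After op 7 (replace /yu 7): {"oj":67,"woo":[44,83,11,49],"yu":7}
After op 8 (add /yu 43): {"oj":67,"woo":[44,83,11,49],"yu":43}
After op 9 (replace /woo/1 17): {"oj":67,"woo":[44,17,11,49],"yu":43}
Size at path /woo: 4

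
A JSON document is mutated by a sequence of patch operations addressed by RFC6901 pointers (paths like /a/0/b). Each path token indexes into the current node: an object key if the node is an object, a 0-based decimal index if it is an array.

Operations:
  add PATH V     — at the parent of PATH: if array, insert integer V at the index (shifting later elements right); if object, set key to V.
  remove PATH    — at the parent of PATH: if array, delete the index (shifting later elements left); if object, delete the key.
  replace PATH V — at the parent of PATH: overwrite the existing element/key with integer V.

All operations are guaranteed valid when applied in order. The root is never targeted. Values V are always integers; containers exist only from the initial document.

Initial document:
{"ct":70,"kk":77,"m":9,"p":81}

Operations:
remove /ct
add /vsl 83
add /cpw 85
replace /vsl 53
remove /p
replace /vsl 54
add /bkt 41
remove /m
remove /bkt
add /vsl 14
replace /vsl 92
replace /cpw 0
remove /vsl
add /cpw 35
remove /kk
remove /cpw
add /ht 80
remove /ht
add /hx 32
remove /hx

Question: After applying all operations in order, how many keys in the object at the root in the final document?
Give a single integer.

Answer: 0

Derivation:
After op 1 (remove /ct): {"kk":77,"m":9,"p":81}
After op 2 (add /vsl 83): {"kk":77,"m":9,"p":81,"vsl":83}
After op 3 (add /cpw 85): {"cpw":85,"kk":77,"m":9,"p":81,"vsl":83}
After op 4 (replace /vsl 53): {"cpw":85,"kk":77,"m":9,"p":81,"vsl":53}
After op 5 (remove /p): {"cpw":85,"kk":77,"m":9,"vsl":53}
After op 6 (replace /vsl 54): {"cpw":85,"kk":77,"m":9,"vsl":54}
After op 7 (add /bkt 41): {"bkt":41,"cpw":85,"kk":77,"m":9,"vsl":54}
After op 8 (remove /m): {"bkt":41,"cpw":85,"kk":77,"vsl":54}
After op 9 (remove /bkt): {"cpw":85,"kk":77,"vsl":54}
After op 10 (add /vsl 14): {"cpw":85,"kk":77,"vsl":14}
After op 11 (replace /vsl 92): {"cpw":85,"kk":77,"vsl":92}
After op 12 (replace /cpw 0): {"cpw":0,"kk":77,"vsl":92}
After op 13 (remove /vsl): {"cpw":0,"kk":77}
After op 14 (add /cpw 35): {"cpw":35,"kk":77}
After op 15 (remove /kk): {"cpw":35}
After op 16 (remove /cpw): {}
After op 17 (add /ht 80): {"ht":80}
After op 18 (remove /ht): {}
After op 19 (add /hx 32): {"hx":32}
After op 20 (remove /hx): {}
Size at the root: 0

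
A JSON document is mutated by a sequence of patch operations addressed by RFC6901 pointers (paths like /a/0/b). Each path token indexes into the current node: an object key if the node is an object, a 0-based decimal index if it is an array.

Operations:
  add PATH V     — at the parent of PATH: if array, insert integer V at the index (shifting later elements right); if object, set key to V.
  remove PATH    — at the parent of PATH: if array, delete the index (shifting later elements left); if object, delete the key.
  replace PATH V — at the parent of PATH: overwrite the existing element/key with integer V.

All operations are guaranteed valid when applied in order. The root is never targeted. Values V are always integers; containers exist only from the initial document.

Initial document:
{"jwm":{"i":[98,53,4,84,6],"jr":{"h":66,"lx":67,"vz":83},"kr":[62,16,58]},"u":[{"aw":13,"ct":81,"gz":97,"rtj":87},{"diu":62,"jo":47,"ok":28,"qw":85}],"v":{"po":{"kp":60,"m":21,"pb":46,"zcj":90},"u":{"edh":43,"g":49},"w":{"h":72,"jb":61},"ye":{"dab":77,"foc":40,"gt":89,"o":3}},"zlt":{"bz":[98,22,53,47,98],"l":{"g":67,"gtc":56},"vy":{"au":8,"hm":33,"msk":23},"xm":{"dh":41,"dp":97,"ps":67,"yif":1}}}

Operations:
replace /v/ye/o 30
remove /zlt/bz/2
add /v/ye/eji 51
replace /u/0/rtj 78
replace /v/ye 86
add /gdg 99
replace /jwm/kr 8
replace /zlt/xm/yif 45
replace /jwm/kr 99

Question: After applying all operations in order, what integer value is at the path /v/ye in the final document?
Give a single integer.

After op 1 (replace /v/ye/o 30): {"jwm":{"i":[98,53,4,84,6],"jr":{"h":66,"lx":67,"vz":83},"kr":[62,16,58]},"u":[{"aw":13,"ct":81,"gz":97,"rtj":87},{"diu":62,"jo":47,"ok":28,"qw":85}],"v":{"po":{"kp":60,"m":21,"pb":46,"zcj":90},"u":{"edh":43,"g":49},"w":{"h":72,"jb":61},"ye":{"dab":77,"foc":40,"gt":89,"o":30}},"zlt":{"bz":[98,22,53,47,98],"l":{"g":67,"gtc":56},"vy":{"au":8,"hm":33,"msk":23},"xm":{"dh":41,"dp":97,"ps":67,"yif":1}}}
After op 2 (remove /zlt/bz/2): {"jwm":{"i":[98,53,4,84,6],"jr":{"h":66,"lx":67,"vz":83},"kr":[62,16,58]},"u":[{"aw":13,"ct":81,"gz":97,"rtj":87},{"diu":62,"jo":47,"ok":28,"qw":85}],"v":{"po":{"kp":60,"m":21,"pb":46,"zcj":90},"u":{"edh":43,"g":49},"w":{"h":72,"jb":61},"ye":{"dab":77,"foc":40,"gt":89,"o":30}},"zlt":{"bz":[98,22,47,98],"l":{"g":67,"gtc":56},"vy":{"au":8,"hm":33,"msk":23},"xm":{"dh":41,"dp":97,"ps":67,"yif":1}}}
After op 3 (add /v/ye/eji 51): {"jwm":{"i":[98,53,4,84,6],"jr":{"h":66,"lx":67,"vz":83},"kr":[62,16,58]},"u":[{"aw":13,"ct":81,"gz":97,"rtj":87},{"diu":62,"jo":47,"ok":28,"qw":85}],"v":{"po":{"kp":60,"m":21,"pb":46,"zcj":90},"u":{"edh":43,"g":49},"w":{"h":72,"jb":61},"ye":{"dab":77,"eji":51,"foc":40,"gt":89,"o":30}},"zlt":{"bz":[98,22,47,98],"l":{"g":67,"gtc":56},"vy":{"au":8,"hm":33,"msk":23},"xm":{"dh":41,"dp":97,"ps":67,"yif":1}}}
After op 4 (replace /u/0/rtj 78): {"jwm":{"i":[98,53,4,84,6],"jr":{"h":66,"lx":67,"vz":83},"kr":[62,16,58]},"u":[{"aw":13,"ct":81,"gz":97,"rtj":78},{"diu":62,"jo":47,"ok":28,"qw":85}],"v":{"po":{"kp":60,"m":21,"pb":46,"zcj":90},"u":{"edh":43,"g":49},"w":{"h":72,"jb":61},"ye":{"dab":77,"eji":51,"foc":40,"gt":89,"o":30}},"zlt":{"bz":[98,22,47,98],"l":{"g":67,"gtc":56},"vy":{"au":8,"hm":33,"msk":23},"xm":{"dh":41,"dp":97,"ps":67,"yif":1}}}
After op 5 (replace /v/ye 86): {"jwm":{"i":[98,53,4,84,6],"jr":{"h":66,"lx":67,"vz":83},"kr":[62,16,58]},"u":[{"aw":13,"ct":81,"gz":97,"rtj":78},{"diu":62,"jo":47,"ok":28,"qw":85}],"v":{"po":{"kp":60,"m":21,"pb":46,"zcj":90},"u":{"edh":43,"g":49},"w":{"h":72,"jb":61},"ye":86},"zlt":{"bz":[98,22,47,98],"l":{"g":67,"gtc":56},"vy":{"au":8,"hm":33,"msk":23},"xm":{"dh":41,"dp":97,"ps":67,"yif":1}}}
After op 6 (add /gdg 99): {"gdg":99,"jwm":{"i":[98,53,4,84,6],"jr":{"h":66,"lx":67,"vz":83},"kr":[62,16,58]},"u":[{"aw":13,"ct":81,"gz":97,"rtj":78},{"diu":62,"jo":47,"ok":28,"qw":85}],"v":{"po":{"kp":60,"m":21,"pb":46,"zcj":90},"u":{"edh":43,"g":49},"w":{"h":72,"jb":61},"ye":86},"zlt":{"bz":[98,22,47,98],"l":{"g":67,"gtc":56},"vy":{"au":8,"hm":33,"msk":23},"xm":{"dh":41,"dp":97,"ps":67,"yif":1}}}
After op 7 (replace /jwm/kr 8): {"gdg":99,"jwm":{"i":[98,53,4,84,6],"jr":{"h":66,"lx":67,"vz":83},"kr":8},"u":[{"aw":13,"ct":81,"gz":97,"rtj":78},{"diu":62,"jo":47,"ok":28,"qw":85}],"v":{"po":{"kp":60,"m":21,"pb":46,"zcj":90},"u":{"edh":43,"g":49},"w":{"h":72,"jb":61},"ye":86},"zlt":{"bz":[98,22,47,98],"l":{"g":67,"gtc":56},"vy":{"au":8,"hm":33,"msk":23},"xm":{"dh":41,"dp":97,"ps":67,"yif":1}}}
After op 8 (replace /zlt/xm/yif 45): {"gdg":99,"jwm":{"i":[98,53,4,84,6],"jr":{"h":66,"lx":67,"vz":83},"kr":8},"u":[{"aw":13,"ct":81,"gz":97,"rtj":78},{"diu":62,"jo":47,"ok":28,"qw":85}],"v":{"po":{"kp":60,"m":21,"pb":46,"zcj":90},"u":{"edh":43,"g":49},"w":{"h":72,"jb":61},"ye":86},"zlt":{"bz":[98,22,47,98],"l":{"g":67,"gtc":56},"vy":{"au":8,"hm":33,"msk":23},"xm":{"dh":41,"dp":97,"ps":67,"yif":45}}}
After op 9 (replace /jwm/kr 99): {"gdg":99,"jwm":{"i":[98,53,4,84,6],"jr":{"h":66,"lx":67,"vz":83},"kr":99},"u":[{"aw":13,"ct":81,"gz":97,"rtj":78},{"diu":62,"jo":47,"ok":28,"qw":85}],"v":{"po":{"kp":60,"m":21,"pb":46,"zcj":90},"u":{"edh":43,"g":49},"w":{"h":72,"jb":61},"ye":86},"zlt":{"bz":[98,22,47,98],"l":{"g":67,"gtc":56},"vy":{"au":8,"hm":33,"msk":23},"xm":{"dh":41,"dp":97,"ps":67,"yif":45}}}
Value at /v/ye: 86

Answer: 86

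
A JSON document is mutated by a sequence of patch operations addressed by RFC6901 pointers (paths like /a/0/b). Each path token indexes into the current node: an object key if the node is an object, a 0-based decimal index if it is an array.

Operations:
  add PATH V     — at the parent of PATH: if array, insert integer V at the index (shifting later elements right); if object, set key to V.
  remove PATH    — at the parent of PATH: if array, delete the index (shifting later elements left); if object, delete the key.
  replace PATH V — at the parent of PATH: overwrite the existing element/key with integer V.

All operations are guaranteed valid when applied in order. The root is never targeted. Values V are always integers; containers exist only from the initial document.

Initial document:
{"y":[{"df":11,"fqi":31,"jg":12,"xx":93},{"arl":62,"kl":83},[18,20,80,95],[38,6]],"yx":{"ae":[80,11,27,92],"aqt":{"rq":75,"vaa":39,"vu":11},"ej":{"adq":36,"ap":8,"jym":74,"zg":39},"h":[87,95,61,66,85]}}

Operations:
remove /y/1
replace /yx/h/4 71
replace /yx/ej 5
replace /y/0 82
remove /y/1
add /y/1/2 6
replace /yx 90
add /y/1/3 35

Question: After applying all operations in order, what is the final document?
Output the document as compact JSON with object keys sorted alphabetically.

After op 1 (remove /y/1): {"y":[{"df":11,"fqi":31,"jg":12,"xx":93},[18,20,80,95],[38,6]],"yx":{"ae":[80,11,27,92],"aqt":{"rq":75,"vaa":39,"vu":11},"ej":{"adq":36,"ap":8,"jym":74,"zg":39},"h":[87,95,61,66,85]}}
After op 2 (replace /yx/h/4 71): {"y":[{"df":11,"fqi":31,"jg":12,"xx":93},[18,20,80,95],[38,6]],"yx":{"ae":[80,11,27,92],"aqt":{"rq":75,"vaa":39,"vu":11},"ej":{"adq":36,"ap":8,"jym":74,"zg":39},"h":[87,95,61,66,71]}}
After op 3 (replace /yx/ej 5): {"y":[{"df":11,"fqi":31,"jg":12,"xx":93},[18,20,80,95],[38,6]],"yx":{"ae":[80,11,27,92],"aqt":{"rq":75,"vaa":39,"vu":11},"ej":5,"h":[87,95,61,66,71]}}
After op 4 (replace /y/0 82): {"y":[82,[18,20,80,95],[38,6]],"yx":{"ae":[80,11,27,92],"aqt":{"rq":75,"vaa":39,"vu":11},"ej":5,"h":[87,95,61,66,71]}}
After op 5 (remove /y/1): {"y":[82,[38,6]],"yx":{"ae":[80,11,27,92],"aqt":{"rq":75,"vaa":39,"vu":11},"ej":5,"h":[87,95,61,66,71]}}
After op 6 (add /y/1/2 6): {"y":[82,[38,6,6]],"yx":{"ae":[80,11,27,92],"aqt":{"rq":75,"vaa":39,"vu":11},"ej":5,"h":[87,95,61,66,71]}}
After op 7 (replace /yx 90): {"y":[82,[38,6,6]],"yx":90}
After op 8 (add /y/1/3 35): {"y":[82,[38,6,6,35]],"yx":90}

Answer: {"y":[82,[38,6,6,35]],"yx":90}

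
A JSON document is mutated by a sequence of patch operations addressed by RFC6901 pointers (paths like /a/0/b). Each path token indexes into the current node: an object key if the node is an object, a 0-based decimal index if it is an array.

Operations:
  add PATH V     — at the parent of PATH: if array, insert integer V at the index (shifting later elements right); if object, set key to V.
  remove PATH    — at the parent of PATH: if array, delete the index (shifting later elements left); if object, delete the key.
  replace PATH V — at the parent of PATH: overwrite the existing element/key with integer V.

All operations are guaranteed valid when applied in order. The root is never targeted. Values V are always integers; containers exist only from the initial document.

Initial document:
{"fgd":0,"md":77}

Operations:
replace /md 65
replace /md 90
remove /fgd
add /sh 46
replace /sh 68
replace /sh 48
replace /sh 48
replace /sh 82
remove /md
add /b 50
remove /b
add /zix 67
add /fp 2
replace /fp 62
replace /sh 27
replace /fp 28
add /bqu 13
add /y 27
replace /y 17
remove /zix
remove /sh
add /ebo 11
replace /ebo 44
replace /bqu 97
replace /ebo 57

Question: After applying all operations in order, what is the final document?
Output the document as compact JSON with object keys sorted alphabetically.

Answer: {"bqu":97,"ebo":57,"fp":28,"y":17}

Derivation:
After op 1 (replace /md 65): {"fgd":0,"md":65}
After op 2 (replace /md 90): {"fgd":0,"md":90}
After op 3 (remove /fgd): {"md":90}
After op 4 (add /sh 46): {"md":90,"sh":46}
After op 5 (replace /sh 68): {"md":90,"sh":68}
After op 6 (replace /sh 48): {"md":90,"sh":48}
After op 7 (replace /sh 48): {"md":90,"sh":48}
After op 8 (replace /sh 82): {"md":90,"sh":82}
After op 9 (remove /md): {"sh":82}
After op 10 (add /b 50): {"b":50,"sh":82}
After op 11 (remove /b): {"sh":82}
After op 12 (add /zix 67): {"sh":82,"zix":67}
After op 13 (add /fp 2): {"fp":2,"sh":82,"zix":67}
After op 14 (replace /fp 62): {"fp":62,"sh":82,"zix":67}
After op 15 (replace /sh 27): {"fp":62,"sh":27,"zix":67}
After op 16 (replace /fp 28): {"fp":28,"sh":27,"zix":67}
After op 17 (add /bqu 13): {"bqu":13,"fp":28,"sh":27,"zix":67}
After op 18 (add /y 27): {"bqu":13,"fp":28,"sh":27,"y":27,"zix":67}
After op 19 (replace /y 17): {"bqu":13,"fp":28,"sh":27,"y":17,"zix":67}
After op 20 (remove /zix): {"bqu":13,"fp":28,"sh":27,"y":17}
After op 21 (remove /sh): {"bqu":13,"fp":28,"y":17}
After op 22 (add /ebo 11): {"bqu":13,"ebo":11,"fp":28,"y":17}
After op 23 (replace /ebo 44): {"bqu":13,"ebo":44,"fp":28,"y":17}
After op 24 (replace /bqu 97): {"bqu":97,"ebo":44,"fp":28,"y":17}
After op 25 (replace /ebo 57): {"bqu":97,"ebo":57,"fp":28,"y":17}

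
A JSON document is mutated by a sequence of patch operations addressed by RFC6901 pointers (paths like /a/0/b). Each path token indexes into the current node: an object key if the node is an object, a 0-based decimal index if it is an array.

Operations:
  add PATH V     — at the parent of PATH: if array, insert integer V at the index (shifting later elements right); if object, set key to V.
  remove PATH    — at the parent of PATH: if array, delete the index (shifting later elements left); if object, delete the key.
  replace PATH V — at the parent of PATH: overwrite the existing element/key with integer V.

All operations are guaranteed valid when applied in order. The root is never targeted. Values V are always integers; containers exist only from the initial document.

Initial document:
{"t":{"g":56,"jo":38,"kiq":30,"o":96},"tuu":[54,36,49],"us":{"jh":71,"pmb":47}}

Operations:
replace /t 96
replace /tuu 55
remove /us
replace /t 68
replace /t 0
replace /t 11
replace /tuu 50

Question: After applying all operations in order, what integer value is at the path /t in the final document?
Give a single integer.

Answer: 11

Derivation:
After op 1 (replace /t 96): {"t":96,"tuu":[54,36,49],"us":{"jh":71,"pmb":47}}
After op 2 (replace /tuu 55): {"t":96,"tuu":55,"us":{"jh":71,"pmb":47}}
After op 3 (remove /us): {"t":96,"tuu":55}
After op 4 (replace /t 68): {"t":68,"tuu":55}
After op 5 (replace /t 0): {"t":0,"tuu":55}
After op 6 (replace /t 11): {"t":11,"tuu":55}
After op 7 (replace /tuu 50): {"t":11,"tuu":50}
Value at /t: 11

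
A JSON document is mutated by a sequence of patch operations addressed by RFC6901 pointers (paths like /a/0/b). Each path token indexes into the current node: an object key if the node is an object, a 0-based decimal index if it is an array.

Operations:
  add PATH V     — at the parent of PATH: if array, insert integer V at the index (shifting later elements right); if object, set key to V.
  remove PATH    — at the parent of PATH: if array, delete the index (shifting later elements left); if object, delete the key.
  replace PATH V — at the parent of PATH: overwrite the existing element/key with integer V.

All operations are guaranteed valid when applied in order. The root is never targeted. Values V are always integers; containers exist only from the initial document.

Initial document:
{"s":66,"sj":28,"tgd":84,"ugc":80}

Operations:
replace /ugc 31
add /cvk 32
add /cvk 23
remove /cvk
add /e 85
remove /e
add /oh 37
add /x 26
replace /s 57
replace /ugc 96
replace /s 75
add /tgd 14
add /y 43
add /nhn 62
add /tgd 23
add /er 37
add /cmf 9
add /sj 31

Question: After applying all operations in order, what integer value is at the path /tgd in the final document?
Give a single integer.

Answer: 23

Derivation:
After op 1 (replace /ugc 31): {"s":66,"sj":28,"tgd":84,"ugc":31}
After op 2 (add /cvk 32): {"cvk":32,"s":66,"sj":28,"tgd":84,"ugc":31}
After op 3 (add /cvk 23): {"cvk":23,"s":66,"sj":28,"tgd":84,"ugc":31}
After op 4 (remove /cvk): {"s":66,"sj":28,"tgd":84,"ugc":31}
After op 5 (add /e 85): {"e":85,"s":66,"sj":28,"tgd":84,"ugc":31}
After op 6 (remove /e): {"s":66,"sj":28,"tgd":84,"ugc":31}
After op 7 (add /oh 37): {"oh":37,"s":66,"sj":28,"tgd":84,"ugc":31}
After op 8 (add /x 26): {"oh":37,"s":66,"sj":28,"tgd":84,"ugc":31,"x":26}
After op 9 (replace /s 57): {"oh":37,"s":57,"sj":28,"tgd":84,"ugc":31,"x":26}
After op 10 (replace /ugc 96): {"oh":37,"s":57,"sj":28,"tgd":84,"ugc":96,"x":26}
After op 11 (replace /s 75): {"oh":37,"s":75,"sj":28,"tgd":84,"ugc":96,"x":26}
After op 12 (add /tgd 14): {"oh":37,"s":75,"sj":28,"tgd":14,"ugc":96,"x":26}
After op 13 (add /y 43): {"oh":37,"s":75,"sj":28,"tgd":14,"ugc":96,"x":26,"y":43}
After op 14 (add /nhn 62): {"nhn":62,"oh":37,"s":75,"sj":28,"tgd":14,"ugc":96,"x":26,"y":43}
After op 15 (add /tgd 23): {"nhn":62,"oh":37,"s":75,"sj":28,"tgd":23,"ugc":96,"x":26,"y":43}
After op 16 (add /er 37): {"er":37,"nhn":62,"oh":37,"s":75,"sj":28,"tgd":23,"ugc":96,"x":26,"y":43}
After op 17 (add /cmf 9): {"cmf":9,"er":37,"nhn":62,"oh":37,"s":75,"sj":28,"tgd":23,"ugc":96,"x":26,"y":43}
After op 18 (add /sj 31): {"cmf":9,"er":37,"nhn":62,"oh":37,"s":75,"sj":31,"tgd":23,"ugc":96,"x":26,"y":43}
Value at /tgd: 23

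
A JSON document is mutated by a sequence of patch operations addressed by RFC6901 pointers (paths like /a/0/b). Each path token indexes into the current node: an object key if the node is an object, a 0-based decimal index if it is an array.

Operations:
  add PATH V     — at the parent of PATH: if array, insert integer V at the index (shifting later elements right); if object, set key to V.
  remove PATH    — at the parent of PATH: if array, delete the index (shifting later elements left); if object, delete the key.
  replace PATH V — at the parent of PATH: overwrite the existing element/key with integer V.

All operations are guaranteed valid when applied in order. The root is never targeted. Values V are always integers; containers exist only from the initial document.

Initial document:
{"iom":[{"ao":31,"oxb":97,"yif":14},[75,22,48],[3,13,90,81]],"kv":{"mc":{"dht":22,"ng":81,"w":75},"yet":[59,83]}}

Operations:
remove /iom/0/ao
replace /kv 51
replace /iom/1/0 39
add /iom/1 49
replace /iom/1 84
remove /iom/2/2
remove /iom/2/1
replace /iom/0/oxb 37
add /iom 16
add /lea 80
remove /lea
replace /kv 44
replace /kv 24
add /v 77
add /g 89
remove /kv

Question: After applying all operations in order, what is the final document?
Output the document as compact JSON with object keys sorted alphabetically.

Answer: {"g":89,"iom":16,"v":77}

Derivation:
After op 1 (remove /iom/0/ao): {"iom":[{"oxb":97,"yif":14},[75,22,48],[3,13,90,81]],"kv":{"mc":{"dht":22,"ng":81,"w":75},"yet":[59,83]}}
After op 2 (replace /kv 51): {"iom":[{"oxb":97,"yif":14},[75,22,48],[3,13,90,81]],"kv":51}
After op 3 (replace /iom/1/0 39): {"iom":[{"oxb":97,"yif":14},[39,22,48],[3,13,90,81]],"kv":51}
After op 4 (add /iom/1 49): {"iom":[{"oxb":97,"yif":14},49,[39,22,48],[3,13,90,81]],"kv":51}
After op 5 (replace /iom/1 84): {"iom":[{"oxb":97,"yif":14},84,[39,22,48],[3,13,90,81]],"kv":51}
After op 6 (remove /iom/2/2): {"iom":[{"oxb":97,"yif":14},84,[39,22],[3,13,90,81]],"kv":51}
After op 7 (remove /iom/2/1): {"iom":[{"oxb":97,"yif":14},84,[39],[3,13,90,81]],"kv":51}
After op 8 (replace /iom/0/oxb 37): {"iom":[{"oxb":37,"yif":14},84,[39],[3,13,90,81]],"kv":51}
After op 9 (add /iom 16): {"iom":16,"kv":51}
After op 10 (add /lea 80): {"iom":16,"kv":51,"lea":80}
After op 11 (remove /lea): {"iom":16,"kv":51}
After op 12 (replace /kv 44): {"iom":16,"kv":44}
After op 13 (replace /kv 24): {"iom":16,"kv":24}
After op 14 (add /v 77): {"iom":16,"kv":24,"v":77}
After op 15 (add /g 89): {"g":89,"iom":16,"kv":24,"v":77}
After op 16 (remove /kv): {"g":89,"iom":16,"v":77}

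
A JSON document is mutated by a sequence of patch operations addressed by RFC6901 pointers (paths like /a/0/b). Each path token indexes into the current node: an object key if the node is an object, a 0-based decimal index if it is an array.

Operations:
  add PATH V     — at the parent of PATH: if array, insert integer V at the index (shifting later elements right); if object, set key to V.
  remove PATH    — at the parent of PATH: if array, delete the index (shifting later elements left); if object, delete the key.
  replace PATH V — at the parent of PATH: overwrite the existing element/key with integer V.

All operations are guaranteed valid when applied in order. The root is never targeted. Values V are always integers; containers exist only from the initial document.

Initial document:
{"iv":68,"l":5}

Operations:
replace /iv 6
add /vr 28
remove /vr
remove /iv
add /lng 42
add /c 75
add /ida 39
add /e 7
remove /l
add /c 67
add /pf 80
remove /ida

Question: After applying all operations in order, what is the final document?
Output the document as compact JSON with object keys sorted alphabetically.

Answer: {"c":67,"e":7,"lng":42,"pf":80}

Derivation:
After op 1 (replace /iv 6): {"iv":6,"l":5}
After op 2 (add /vr 28): {"iv":6,"l":5,"vr":28}
After op 3 (remove /vr): {"iv":6,"l":5}
After op 4 (remove /iv): {"l":5}
After op 5 (add /lng 42): {"l":5,"lng":42}
After op 6 (add /c 75): {"c":75,"l":5,"lng":42}
After op 7 (add /ida 39): {"c":75,"ida":39,"l":5,"lng":42}
After op 8 (add /e 7): {"c":75,"e":7,"ida":39,"l":5,"lng":42}
After op 9 (remove /l): {"c":75,"e":7,"ida":39,"lng":42}
After op 10 (add /c 67): {"c":67,"e":7,"ida":39,"lng":42}
After op 11 (add /pf 80): {"c":67,"e":7,"ida":39,"lng":42,"pf":80}
After op 12 (remove /ida): {"c":67,"e":7,"lng":42,"pf":80}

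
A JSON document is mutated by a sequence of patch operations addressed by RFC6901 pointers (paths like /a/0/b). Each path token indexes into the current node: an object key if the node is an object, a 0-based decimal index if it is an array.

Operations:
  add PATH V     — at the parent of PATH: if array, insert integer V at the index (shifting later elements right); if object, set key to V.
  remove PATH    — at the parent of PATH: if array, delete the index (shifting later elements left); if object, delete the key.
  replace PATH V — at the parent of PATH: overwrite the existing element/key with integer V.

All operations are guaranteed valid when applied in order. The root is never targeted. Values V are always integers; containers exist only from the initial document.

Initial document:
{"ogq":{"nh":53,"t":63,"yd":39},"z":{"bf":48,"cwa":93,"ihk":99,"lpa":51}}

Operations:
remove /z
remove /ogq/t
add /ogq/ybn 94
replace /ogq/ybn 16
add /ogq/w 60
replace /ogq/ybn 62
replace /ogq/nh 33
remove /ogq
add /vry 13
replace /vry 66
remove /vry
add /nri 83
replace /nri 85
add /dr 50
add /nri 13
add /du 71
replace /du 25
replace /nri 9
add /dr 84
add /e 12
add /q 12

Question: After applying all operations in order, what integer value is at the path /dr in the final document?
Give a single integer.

After op 1 (remove /z): {"ogq":{"nh":53,"t":63,"yd":39}}
After op 2 (remove /ogq/t): {"ogq":{"nh":53,"yd":39}}
After op 3 (add /ogq/ybn 94): {"ogq":{"nh":53,"ybn":94,"yd":39}}
After op 4 (replace /ogq/ybn 16): {"ogq":{"nh":53,"ybn":16,"yd":39}}
After op 5 (add /ogq/w 60): {"ogq":{"nh":53,"w":60,"ybn":16,"yd":39}}
After op 6 (replace /ogq/ybn 62): {"ogq":{"nh":53,"w":60,"ybn":62,"yd":39}}
After op 7 (replace /ogq/nh 33): {"ogq":{"nh":33,"w":60,"ybn":62,"yd":39}}
After op 8 (remove /ogq): {}
After op 9 (add /vry 13): {"vry":13}
After op 10 (replace /vry 66): {"vry":66}
After op 11 (remove /vry): {}
After op 12 (add /nri 83): {"nri":83}
After op 13 (replace /nri 85): {"nri":85}
After op 14 (add /dr 50): {"dr":50,"nri":85}
After op 15 (add /nri 13): {"dr":50,"nri":13}
After op 16 (add /du 71): {"dr":50,"du":71,"nri":13}
After op 17 (replace /du 25): {"dr":50,"du":25,"nri":13}
After op 18 (replace /nri 9): {"dr":50,"du":25,"nri":9}
After op 19 (add /dr 84): {"dr":84,"du":25,"nri":9}
After op 20 (add /e 12): {"dr":84,"du":25,"e":12,"nri":9}
After op 21 (add /q 12): {"dr":84,"du":25,"e":12,"nri":9,"q":12}
Value at /dr: 84

Answer: 84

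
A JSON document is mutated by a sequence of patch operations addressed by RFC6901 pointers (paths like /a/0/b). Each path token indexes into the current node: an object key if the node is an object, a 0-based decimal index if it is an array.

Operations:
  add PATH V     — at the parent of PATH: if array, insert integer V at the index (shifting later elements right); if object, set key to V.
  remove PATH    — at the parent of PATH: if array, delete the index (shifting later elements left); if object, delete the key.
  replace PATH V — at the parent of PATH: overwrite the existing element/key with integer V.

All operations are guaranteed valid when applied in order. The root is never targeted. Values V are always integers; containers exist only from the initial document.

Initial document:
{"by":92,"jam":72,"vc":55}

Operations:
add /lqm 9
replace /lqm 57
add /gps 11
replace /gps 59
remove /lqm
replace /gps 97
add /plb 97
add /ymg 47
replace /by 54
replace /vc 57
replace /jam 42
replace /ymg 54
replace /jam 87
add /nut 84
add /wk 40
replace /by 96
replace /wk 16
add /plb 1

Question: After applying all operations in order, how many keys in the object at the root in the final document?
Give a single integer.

After op 1 (add /lqm 9): {"by":92,"jam":72,"lqm":9,"vc":55}
After op 2 (replace /lqm 57): {"by":92,"jam":72,"lqm":57,"vc":55}
After op 3 (add /gps 11): {"by":92,"gps":11,"jam":72,"lqm":57,"vc":55}
After op 4 (replace /gps 59): {"by":92,"gps":59,"jam":72,"lqm":57,"vc":55}
After op 5 (remove /lqm): {"by":92,"gps":59,"jam":72,"vc":55}
After op 6 (replace /gps 97): {"by":92,"gps":97,"jam":72,"vc":55}
After op 7 (add /plb 97): {"by":92,"gps":97,"jam":72,"plb":97,"vc":55}
After op 8 (add /ymg 47): {"by":92,"gps":97,"jam":72,"plb":97,"vc":55,"ymg":47}
After op 9 (replace /by 54): {"by":54,"gps":97,"jam":72,"plb":97,"vc":55,"ymg":47}
After op 10 (replace /vc 57): {"by":54,"gps":97,"jam":72,"plb":97,"vc":57,"ymg":47}
After op 11 (replace /jam 42): {"by":54,"gps":97,"jam":42,"plb":97,"vc":57,"ymg":47}
After op 12 (replace /ymg 54): {"by":54,"gps":97,"jam":42,"plb":97,"vc":57,"ymg":54}
After op 13 (replace /jam 87): {"by":54,"gps":97,"jam":87,"plb":97,"vc":57,"ymg":54}
After op 14 (add /nut 84): {"by":54,"gps":97,"jam":87,"nut":84,"plb":97,"vc":57,"ymg":54}
After op 15 (add /wk 40): {"by":54,"gps":97,"jam":87,"nut":84,"plb":97,"vc":57,"wk":40,"ymg":54}
After op 16 (replace /by 96): {"by":96,"gps":97,"jam":87,"nut":84,"plb":97,"vc":57,"wk":40,"ymg":54}
After op 17 (replace /wk 16): {"by":96,"gps":97,"jam":87,"nut":84,"plb":97,"vc":57,"wk":16,"ymg":54}
After op 18 (add /plb 1): {"by":96,"gps":97,"jam":87,"nut":84,"plb":1,"vc":57,"wk":16,"ymg":54}
Size at the root: 8

Answer: 8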